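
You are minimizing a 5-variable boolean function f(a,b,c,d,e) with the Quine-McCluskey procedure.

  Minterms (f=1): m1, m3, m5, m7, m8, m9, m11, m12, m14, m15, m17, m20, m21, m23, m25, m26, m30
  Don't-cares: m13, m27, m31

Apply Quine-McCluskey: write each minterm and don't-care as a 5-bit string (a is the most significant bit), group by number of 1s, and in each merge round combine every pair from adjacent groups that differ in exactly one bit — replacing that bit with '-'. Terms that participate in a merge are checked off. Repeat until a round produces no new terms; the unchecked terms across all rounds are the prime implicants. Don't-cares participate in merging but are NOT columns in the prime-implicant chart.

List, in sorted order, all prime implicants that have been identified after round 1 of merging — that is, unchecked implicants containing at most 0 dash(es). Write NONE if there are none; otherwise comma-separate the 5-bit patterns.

[col 0] 00001*, 00011*, 00101*, 00111*, 01000*, 01001*, 01011*, 01100*, 01101*, 01110*, 01111*, 10001*, 10100*, 10101*, 10111*, 11001*, 11010*, 11011*, 11110*, 11111*
[col 1] -0001*, -0101*, -0111*, -1001*, -1011*, -1110*, -1111*, 0-001*, 0-011*, 0-101*, 0-111*, 00-01*, 00-11*, 000-1*, 001-1*, 01-00*, 01-01*, 01-11*, 010-1*, 0100-*, 011-0*, 011-1*, 0110-*, 0111-*, 1-001*, 1-111*, 10-01*, 101-1*, 1010-, 11-10*, 11-11*, 110-1*, 1101-*, 1111-*
[col 2] --001, --111, -0-01, -01-1, -1-11, -10-1, -111-, 0--01*, 0--11*, 0-0-1*, 0-1-1*, 00--1*, 01--1*, 01-0-, 011--, 11-1-
[col 3] 0---1
Prime implicants: --001, --111, -0-01, -01-1, -1-11, -10-1, -111-, 0---1, 01-0-, 011--, 1010-, 11-1-

NONE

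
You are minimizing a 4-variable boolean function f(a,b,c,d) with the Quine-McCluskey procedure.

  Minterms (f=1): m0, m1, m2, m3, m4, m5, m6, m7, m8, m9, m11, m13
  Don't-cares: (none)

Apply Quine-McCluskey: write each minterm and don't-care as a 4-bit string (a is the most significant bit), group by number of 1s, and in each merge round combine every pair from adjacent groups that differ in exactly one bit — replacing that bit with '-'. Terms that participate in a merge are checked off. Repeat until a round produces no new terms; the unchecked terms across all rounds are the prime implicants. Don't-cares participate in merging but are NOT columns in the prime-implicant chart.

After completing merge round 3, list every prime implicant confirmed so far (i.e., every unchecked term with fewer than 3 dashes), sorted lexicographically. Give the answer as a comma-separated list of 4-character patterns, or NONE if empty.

[col 0] 0000*, 0001*, 0010*, 0011*, 0100*, 0101*, 0110*, 0111*, 1000*, 1001*, 1011*, 1101*
[col 1] -000*, -001*, -011*, -101*, 0-00*, 0-01*, 0-10*, 0-11*, 00-0*, 00-1*, 000-*, 001-*, 01-0*, 01-1*, 010-*, 011-*, 1-01*, 10-1*, 100-*
[col 2] --01, -0-1, -00-, 0--0*, 0--1*, 0-0-*, 0-1-*, 00--*, 01--*
[col 3] 0---
Prime implicants: --01, -0-1, -00-, 0---

--01, -0-1, -00-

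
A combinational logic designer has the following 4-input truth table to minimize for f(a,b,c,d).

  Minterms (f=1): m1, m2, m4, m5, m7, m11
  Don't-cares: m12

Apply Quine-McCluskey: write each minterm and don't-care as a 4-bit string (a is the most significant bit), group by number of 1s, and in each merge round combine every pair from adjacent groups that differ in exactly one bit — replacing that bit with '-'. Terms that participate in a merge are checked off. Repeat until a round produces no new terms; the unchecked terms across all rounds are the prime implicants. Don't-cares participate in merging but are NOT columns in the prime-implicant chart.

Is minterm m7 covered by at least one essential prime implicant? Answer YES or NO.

Round 0: 0001✓ 0010 0100✓ 0101✓ 0111✓ 1011 1100✓
Round 1: -100 0-01 01-1 010-
PIs = {-100, 0-01, 0010, 01-1, 010-, 1011}
Coverage chart:
  m1: 0-01 ←essential
  m2: 0010 ←essential
  m4: -100,010-
  m5: 0-01,01-1,010-
  m7: 01-1 ←essential
  m11: 1011 ←essential
Essential: 0-01, 0010, 01-1, 1011

YES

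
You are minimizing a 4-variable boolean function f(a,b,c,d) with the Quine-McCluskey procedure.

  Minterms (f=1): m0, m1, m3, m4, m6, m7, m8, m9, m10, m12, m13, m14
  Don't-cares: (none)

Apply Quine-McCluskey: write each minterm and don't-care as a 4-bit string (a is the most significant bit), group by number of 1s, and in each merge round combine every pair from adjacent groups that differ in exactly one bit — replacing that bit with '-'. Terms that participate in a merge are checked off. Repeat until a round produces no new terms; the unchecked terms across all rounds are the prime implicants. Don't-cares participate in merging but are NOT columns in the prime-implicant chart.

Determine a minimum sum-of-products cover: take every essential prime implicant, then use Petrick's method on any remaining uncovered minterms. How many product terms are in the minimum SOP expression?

size-2^0 implicants → 0000(✓)  0001(✓)  0011(✓)  0100(✓)  0110(✓)  0111(✓)  1000(✓)  1001(✓)  1010(✓)  1100(✓)  1101(✓)  1110(✓)
size-2^1 implicants → -000(✓)  -001(✓)  -100(✓)  -110(✓)  0-00(✓)  0-11  00-1  000-(✓)  01-0(✓)  011-  1-00(✓)  1-01(✓)  1-10(✓)  10-0(✓)  100-(✓)  11-0(✓)  110-(✓)
size-2^2 implicants → --00  -00-  -1-0  1--0  1-0-
Unchecked terms (primes): --00, -00-, -1-0, 0-11, 00-1, 011-, 1--0, 1-0-
Minterm coverage:
  m0 ⊆ --00,-00-
  m1 ⊆ -00-,00-1
  m3 ⊆ 0-11,00-1
  m4 ⊆ --00,-1-0
  m6 ⊆ -1-0,011-
  m7 ⊆ 0-11,011-
  m8 ⊆ --00,-00-,1--0,1-0-
  m9 ⊆ -00-,1-0-
  m10 ⊆ 1--0 [E]
  m12 ⊆ --00,-1-0,1--0,1-0-
  m13 ⊆ 1-0- [E]
  m14 ⊆ -1-0,1--0
E = {1--0, 1-0-}
Petrick residual → --00, 00-1, 011-
Cover = c'd' + a'b'd + a'bc + ad' + ac'  |cover|=5

5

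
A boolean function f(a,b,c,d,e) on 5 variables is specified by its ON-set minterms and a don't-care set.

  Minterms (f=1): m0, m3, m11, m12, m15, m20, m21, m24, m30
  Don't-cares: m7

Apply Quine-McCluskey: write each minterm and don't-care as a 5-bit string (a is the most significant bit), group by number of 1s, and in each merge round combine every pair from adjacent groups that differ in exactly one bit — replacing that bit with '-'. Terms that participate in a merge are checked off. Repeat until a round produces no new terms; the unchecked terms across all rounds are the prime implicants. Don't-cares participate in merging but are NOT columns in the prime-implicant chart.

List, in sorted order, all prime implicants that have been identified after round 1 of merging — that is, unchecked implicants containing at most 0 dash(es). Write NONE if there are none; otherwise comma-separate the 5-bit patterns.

00000, 01100, 11000, 11110

[col 0] 00000, 00011*, 00111*, 01011*, 01100, 01111*, 10100*, 10101*, 11000, 11110
[col 1] 0-011*, 0-111*, 00-11*, 01-11*, 1010-
[col 2] 0--11
Prime implicants: 0--11, 00000, 01100, 1010-, 11000, 11110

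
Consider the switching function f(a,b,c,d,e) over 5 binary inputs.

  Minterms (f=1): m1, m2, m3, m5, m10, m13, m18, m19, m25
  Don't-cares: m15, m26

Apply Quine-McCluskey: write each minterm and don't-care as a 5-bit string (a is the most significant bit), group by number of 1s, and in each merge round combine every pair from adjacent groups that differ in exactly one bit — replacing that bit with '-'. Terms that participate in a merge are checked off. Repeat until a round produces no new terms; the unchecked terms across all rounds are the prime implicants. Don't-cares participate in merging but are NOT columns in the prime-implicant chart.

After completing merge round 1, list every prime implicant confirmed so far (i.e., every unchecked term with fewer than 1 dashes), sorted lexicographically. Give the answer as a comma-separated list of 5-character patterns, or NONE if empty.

[col 0] 00001*, 00010*, 00011*, 00101*, 01010*, 01101*, 01111*, 10010*, 10011*, 11001, 11010*
[col 1] -0010*, -0011*, -1010*, 0-010*, 0-101, 00-01, 000-1, 0001-*, 011-1, 1-010*, 1001-*
[col 2] --010, -001-
Prime implicants: --010, -001-, 0-101, 00-01, 000-1, 011-1, 11001

11001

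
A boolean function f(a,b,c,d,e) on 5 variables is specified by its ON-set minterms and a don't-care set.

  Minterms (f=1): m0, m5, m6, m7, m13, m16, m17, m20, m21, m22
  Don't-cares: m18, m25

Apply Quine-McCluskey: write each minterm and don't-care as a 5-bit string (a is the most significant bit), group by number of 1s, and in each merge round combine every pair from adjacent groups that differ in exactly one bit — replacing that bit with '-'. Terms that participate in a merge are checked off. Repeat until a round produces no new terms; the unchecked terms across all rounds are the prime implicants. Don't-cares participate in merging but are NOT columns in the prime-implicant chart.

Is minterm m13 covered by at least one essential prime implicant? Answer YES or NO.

YES

size-2^0 implicants → 00000(✓)  00101(✓)  00110(✓)  00111(✓)  01101(✓)  10000(✓)  10001(✓)  10010(✓)  10100(✓)  10101(✓)  10110(✓)  11001(✓)
size-2^1 implicants → -0000  -0101  -0110  0-101  001-1  0011-  1-001  10-00(✓)  10-01(✓)  10-10(✓)  100-0(✓)  1000-(✓)  101-0(✓)  1010-(✓)
size-2^2 implicants → 10--0  10-0-
Unchecked terms (primes): -0000, -0101, -0110, 0-101, 001-1, 0011-, 1-001, 10--0, 10-0-
Minterm coverage:
  m0 ⊆ -0000 [E]
  m5 ⊆ -0101,0-101,001-1
  m6 ⊆ -0110,0011-
  m7 ⊆ 001-1,0011-
  m13 ⊆ 0-101 [E]
  m16 ⊆ -0000,10--0,10-0-
  m17 ⊆ 1-001,10-0-
  m20 ⊆ 10--0,10-0-
  m21 ⊆ -0101,10-0-
  m22 ⊆ -0110,10--0
E = {-0000, 0-101}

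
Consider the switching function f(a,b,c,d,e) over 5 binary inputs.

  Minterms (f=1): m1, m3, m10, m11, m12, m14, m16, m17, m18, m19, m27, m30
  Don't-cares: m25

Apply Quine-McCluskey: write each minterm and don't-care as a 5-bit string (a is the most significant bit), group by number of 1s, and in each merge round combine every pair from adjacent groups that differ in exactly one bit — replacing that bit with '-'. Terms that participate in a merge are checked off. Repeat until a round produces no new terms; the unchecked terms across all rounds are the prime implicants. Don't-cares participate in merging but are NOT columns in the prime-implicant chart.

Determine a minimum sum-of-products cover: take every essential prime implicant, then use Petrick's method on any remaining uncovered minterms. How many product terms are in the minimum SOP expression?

6

size-2^0 implicants → 00001(✓)  00011(✓)  01010(✓)  01011(✓)  01100(✓)  01110(✓)  10000(✓)  10001(✓)  10010(✓)  10011(✓)  11001(✓)  11011(✓)  11110(✓)
size-2^1 implicants → -0001(✓)  -0011(✓)  -1011(✓)  -1110  0-011(✓)  000-1(✓)  01-10  0101-  011-0  1-001(✓)  1-011(✓)  100-0(✓)  100-1(✓)  1000-(✓)  1001-(✓)  110-1(✓)
size-2^2 implicants → --011  -00-1  1-0-1  100--
Unchecked terms (primes): --011, -00-1, -1110, 01-10, 0101-, 011-0, 1-0-1, 100--
Minterm coverage:
  m1 ⊆ -00-1 [E]
  m3 ⊆ --011,-00-1
  m10 ⊆ 01-10,0101-
  m11 ⊆ --011,0101-
  m12 ⊆ 011-0 [E]
  m14 ⊆ -1110,01-10,011-0
  m16 ⊆ 100-- [E]
  m17 ⊆ -00-1,1-0-1,100--
  m18 ⊆ 100-- [E]
  m19 ⊆ --011,-00-1,1-0-1,100--
  m27 ⊆ --011,1-0-1
  m30 ⊆ -1110 [E]
E = {-00-1, -1110, 011-0, 100--}
Petrick residual → --011, 01-10
Cover = c'de + b'c'e + bcde' + a'bde' + a'bce' + ab'c'  |cover|=6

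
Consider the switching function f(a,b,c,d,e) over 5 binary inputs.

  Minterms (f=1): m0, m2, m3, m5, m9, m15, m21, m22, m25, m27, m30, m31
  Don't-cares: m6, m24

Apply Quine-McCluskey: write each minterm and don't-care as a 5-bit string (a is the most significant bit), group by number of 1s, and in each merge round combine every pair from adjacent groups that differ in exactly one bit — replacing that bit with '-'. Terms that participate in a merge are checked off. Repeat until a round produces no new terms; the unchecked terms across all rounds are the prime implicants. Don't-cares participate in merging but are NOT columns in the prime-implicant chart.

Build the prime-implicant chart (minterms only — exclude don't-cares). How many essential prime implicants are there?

Round 0: 00000✓ 00010✓ 00011✓ 00101✓ 00110✓ 01001✓ 01111✓ 10101✓ 10110✓ 11000✓ 11001✓ 11011✓ 11110✓ 11111✓
Round 1: -0101 -0110 -1001 -1111 00-10 000-0 0001- 1-110 11-11 110-1 1100- 1111-
PIs = {-0101, -0110, -1001, -1111, 00-10, 000-0, 0001-, 1-110, 11-11, 110-1, 1100-, 1111-}
Coverage chart:
  m0: 000-0 ←essential
  m2: 00-10,000-0,0001-
  m3: 0001- ←essential
  m5: -0101 ←essential
  m9: -1001 ←essential
  m15: -1111 ←essential
  m21: -0101 ←essential
  m22: -0110,1-110
  m25: -1001,110-1,1100-
  m27: 11-11,110-1
  m30: 1-110,1111-
  m31: -1111,11-11,1111-
Essential: -0101, -1001, -1111, 000-0, 0001-

5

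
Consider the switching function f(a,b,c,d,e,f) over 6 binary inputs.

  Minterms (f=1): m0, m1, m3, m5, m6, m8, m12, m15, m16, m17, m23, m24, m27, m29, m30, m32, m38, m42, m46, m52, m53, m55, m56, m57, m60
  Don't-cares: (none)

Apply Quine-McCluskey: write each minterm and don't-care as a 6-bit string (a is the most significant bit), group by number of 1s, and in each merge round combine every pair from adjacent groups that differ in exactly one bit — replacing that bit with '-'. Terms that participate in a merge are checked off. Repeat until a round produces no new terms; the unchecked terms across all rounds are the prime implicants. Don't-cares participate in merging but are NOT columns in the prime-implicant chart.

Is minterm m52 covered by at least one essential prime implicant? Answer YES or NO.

NO

[col 0] 000000*, 000001*, 000011*, 000101*, 000110*, 001000*, 001100*, 001111, 010000*, 010001*, 010111*, 011000*, 011011, 011101, 011110, 100000*, 100110*, 101010*, 101110*, 110100*, 110101*, 110111*, 111000*, 111001*, 111100*
[col 1] -00000, -00110, -10111, -11000, 0-0000*, 0-0001*, 0-1000*, 00-000*, 000-01, 0000-1, 00000-*, 001-00, 01-000*, 01000-*, 10-110, 101-10, 11-100, 1101-1, 11010-, 111-00, 11100-
[col 2] 0--000, 0-000-
Prime implicants: -00000, -00110, -10111, -11000, 0--000, 0-000-, 000-01, 0000-1, 001-00, 001111, 011011, 011101, 011110, 10-110, 101-10, 11-100, 1101-1, 11010-, 111-00, 11100-
PI chart (minterm → PIs covering it):
  0 | -00000,0--000,0-000-
  1 | 0-000-,000-01,0000-1
  3 | 0000-1  (sole → essential)
  5 | 000-01  (sole → essential)
  6 | -00110  (sole → essential)
  8 | 0--000,001-00
  12 | 001-00  (sole → essential)
  15 | 001111  (sole → essential)
  16 | 0--000,0-000-
  17 | 0-000-  (sole → essential)
  23 | -10111  (sole → essential)
  24 | -11000,0--000
  27 | 011011  (sole → essential)
  29 | 011101  (sole → essential)
  30 | 011110  (sole → essential)
  32 | -00000  (sole → essential)
  38 | -00110,10-110
  42 | 101-10  (sole → essential)
  46 | 10-110,101-10
  52 | 11-100,11010-
  53 | 1101-1,11010-
  55 | -10111,1101-1
  56 | -11000,111-00,11100-
  57 | 11100-  (sole → essential)
  60 | 11-100,111-00
Essential prime implicants: -00000, -00110, -10111, 0-000-, 000-01, 0000-1, 001-00, 001111, 011011, 011101, 011110, 101-10, 11100-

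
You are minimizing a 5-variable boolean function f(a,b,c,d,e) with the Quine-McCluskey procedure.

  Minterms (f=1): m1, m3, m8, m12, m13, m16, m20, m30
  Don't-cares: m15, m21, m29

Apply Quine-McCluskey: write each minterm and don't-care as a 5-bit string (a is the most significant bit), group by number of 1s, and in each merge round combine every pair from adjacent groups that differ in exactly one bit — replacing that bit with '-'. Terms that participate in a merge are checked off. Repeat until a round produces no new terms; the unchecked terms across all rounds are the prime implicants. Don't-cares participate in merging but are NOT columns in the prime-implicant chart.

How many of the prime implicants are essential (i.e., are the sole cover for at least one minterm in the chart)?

4

[col 0] 00001*, 00011*, 01000*, 01100*, 01101*, 01111*, 10000*, 10100*, 10101*, 11101*, 11110
[col 1] -1101, 000-1, 01-00, 011-1, 0110-, 1-101, 10-00, 1010-
Prime implicants: -1101, 000-1, 01-00, 011-1, 0110-, 1-101, 10-00, 1010-, 11110
PI chart (minterm → PIs covering it):
  1 | 000-1  (sole → essential)
  3 | 000-1  (sole → essential)
  8 | 01-00  (sole → essential)
  12 | 01-00,0110-
  13 | -1101,011-1,0110-
  16 | 10-00  (sole → essential)
  20 | 10-00,1010-
  30 | 11110  (sole → essential)
Essential prime implicants: 000-1, 01-00, 10-00, 11110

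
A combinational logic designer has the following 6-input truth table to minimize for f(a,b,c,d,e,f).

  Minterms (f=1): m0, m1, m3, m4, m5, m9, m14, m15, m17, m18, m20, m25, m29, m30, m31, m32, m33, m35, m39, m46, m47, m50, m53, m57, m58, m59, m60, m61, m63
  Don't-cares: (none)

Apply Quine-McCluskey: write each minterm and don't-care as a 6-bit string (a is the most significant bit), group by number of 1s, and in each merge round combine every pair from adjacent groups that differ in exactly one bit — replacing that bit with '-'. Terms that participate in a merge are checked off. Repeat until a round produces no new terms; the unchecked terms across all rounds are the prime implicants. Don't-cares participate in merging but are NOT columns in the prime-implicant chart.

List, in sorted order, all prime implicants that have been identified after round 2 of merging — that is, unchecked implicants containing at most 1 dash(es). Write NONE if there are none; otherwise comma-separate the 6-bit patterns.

[col 0] 000000*, 000001*, 000011*, 000100*, 000101*, 001001*, 001110*, 001111*, 010001*, 010010*, 010100*, 011001*, 011101*, 011110*, 011111*, 100000*, 100001*, 100011*, 100111*, 101110*, 101111*, 110010*, 110101*, 111001*, 111010*, 111011*, 111100*, 111101*, 111111*
[col 1] -00000*, -00001*, -00011*, -01110*, -01111*, -10010, -11001*, -11101*, -11111*, 0-0001*, 0-0100, 0-1001*, 0-1110*, 0-1111*, 00-001*, 000-00*, 000-01*, 0000-1*, 00000-*, 00010-*, 00111-*, 01-001*, 011-01*, 0111-1*, 01111-*, 1-1111*, 10-111, 100-11, 1000-1*, 10000-*, 10111-*, 11-010, 11-101, 111-01*, 111-11*, 1110-1*, 11101-, 1111-1*, 11110-
[col 2] --1111, -000-1, -0000-, -0111-, -11-01, -111-1, 0--001, 0-111-, 000-0-, 111--1
Prime implicants: --1111, -000-1, -0000-, -0111-, -10010, -11-01, -111-1, 0--001, 0-0100, 0-111-, 000-0-, 10-111, 100-11, 11-010, 11-101, 111--1, 11101-, 11110-

-10010, 0-0100, 10-111, 100-11, 11-010, 11-101, 11101-, 11110-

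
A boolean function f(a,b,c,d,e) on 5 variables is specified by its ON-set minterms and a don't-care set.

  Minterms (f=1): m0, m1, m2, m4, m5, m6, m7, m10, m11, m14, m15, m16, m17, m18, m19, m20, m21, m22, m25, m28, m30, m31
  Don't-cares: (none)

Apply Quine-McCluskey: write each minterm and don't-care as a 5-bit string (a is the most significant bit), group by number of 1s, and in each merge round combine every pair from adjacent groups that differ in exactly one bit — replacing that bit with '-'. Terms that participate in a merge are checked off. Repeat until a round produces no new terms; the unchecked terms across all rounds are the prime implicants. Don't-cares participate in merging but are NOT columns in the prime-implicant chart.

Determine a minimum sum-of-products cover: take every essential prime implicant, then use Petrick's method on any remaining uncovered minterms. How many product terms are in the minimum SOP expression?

8

Round 0: 00000✓ 00001✓ 00010✓ 00100✓ 00101✓ 00110✓ 00111✓ 01010✓ 01011✓ 01110✓ 01111✓ 10000✓ 10001✓ 10010✓ 10011✓ 10100✓ 10101✓ 10110✓ 11001✓ 11100✓ 11110✓ 11111✓
Round 1: -0000✓ -0001✓ -0010✓ -0100✓ -0101✓ -0110✓ -1110✓ -1111✓ 0-010✓ 0-110✓ 0-111✓ 00-00✓ 00-01✓ 00-10✓ 000-0✓ 0000-✓ 001-0✓ 001-1✓ 0010-✓ 0011-✓ 01-10✓ 01-11✓ 0101-✓ 0111-✓ 1-001 1-100✓ 1-110✓ 10-00✓ 10-01✓ 10-10✓ 100-0✓ 100-1✓ 1000-✓ 1001-✓ 101-0✓ 1010-✓ 111-0✓ 1111-✓
Round 2: --110 -0-00✓ -0-01✓ -0-10✓ -00-0✓ -000-✓ -01-0✓ -010-✓ -111- 0--10 0-11- 00--0✓ 00-0-✓ 001-- 01-1- 1-1-0 10--0✓ 10-0-✓ 100--
Round 3: -0--0 -0-0-
PIs = {--110, -0--0, -0-0-, -111-, 0--10, 0-11-, 001--, 01-1-, 1-001, 1-1-0, 100--}
Coverage chart:
  m0: -0--0,-0-0-
  m1: -0-0- ←essential
  m2: -0--0,0--10
  m4: -0--0,-0-0-,001--
  m5: -0-0-,001--
  m6: --110,-0--0,0--10,0-11-,001--
  m7: 0-11-,001--
  m10: 0--10,01-1-
  m11: 01-1- ←essential
  m14: --110,-111-,0--10,0-11-,01-1-
  m15: -111-,0-11-,01-1-
  m16: -0--0,-0-0-,100--
  m17: -0-0-,1-001,100--
  m18: -0--0,100--
  m19: 100-- ←essential
  m20: -0--0,-0-0-,1-1-0
  m21: -0-0- ←essential
  m22: --110,-0--0,1-1-0
  m25: 1-001 ←essential
  m28: 1-1-0 ←essential
  m30: --110,-111-,1-1-0
  m31: -111- ←essential
Essential: -0-0-, -111-, 01-1-, 1-001, 1-1-0, 100--
Petrick residual → -0--0, 0-11-
Min cover (8 terms): b'e' + b'd' + bcd + a'cd + a'bd + ac'd'e + ace' + ab'c'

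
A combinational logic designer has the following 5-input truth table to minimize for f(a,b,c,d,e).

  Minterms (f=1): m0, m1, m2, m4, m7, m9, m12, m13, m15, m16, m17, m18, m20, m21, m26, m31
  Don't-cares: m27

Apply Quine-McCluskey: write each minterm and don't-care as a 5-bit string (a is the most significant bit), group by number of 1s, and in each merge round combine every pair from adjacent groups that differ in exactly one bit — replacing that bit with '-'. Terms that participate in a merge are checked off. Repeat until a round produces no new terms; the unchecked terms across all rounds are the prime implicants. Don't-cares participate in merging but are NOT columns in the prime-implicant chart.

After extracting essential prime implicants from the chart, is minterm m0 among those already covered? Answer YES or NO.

Round 0: 00000✓ 00001✓ 00010✓ 00100✓ 00111✓ 01001✓ 01100✓ 01101✓ 01111✓ 10000✓ 10001✓ 10010✓ 10100✓ 10101✓ 11010✓ 11011✓ 11111✓
Round 1: -0000✓ -0001✓ -0010✓ -0100✓ -1111 0-001 0-100 0-111 00-00✓ 000-0✓ 0000-✓ 01-01 011-1 0110- 1-010 10-00✓ 10-01✓ 100-0✓ 1000-✓ 1010-✓ 11-11 1101-
Round 2: -0-00 -00-0 -000- 10-0-
PIs = {-0-00, -00-0, -000-, -1111, 0-001, 0-100, 0-111, 01-01, 011-1, 0110-, 1-010, 10-0-, 11-11, 1101-}
Coverage chart:
  m0: -0-00,-00-0,-000-
  m1: -000-,0-001
  m2: -00-0 ←essential
  m4: -0-00,0-100
  m7: 0-111 ←essential
  m9: 0-001,01-01
  m12: 0-100,0110-
  m13: 01-01,011-1,0110-
  m15: -1111,0-111,011-1
  m16: -0-00,-00-0,-000-,10-0-
  m17: -000-,10-0-
  m18: -00-0,1-010
  m20: -0-00,10-0-
  m21: 10-0- ←essential
  m26: 1-010,1101-
  m31: -1111,11-11
Essential: -00-0, 0-111, 10-0-

YES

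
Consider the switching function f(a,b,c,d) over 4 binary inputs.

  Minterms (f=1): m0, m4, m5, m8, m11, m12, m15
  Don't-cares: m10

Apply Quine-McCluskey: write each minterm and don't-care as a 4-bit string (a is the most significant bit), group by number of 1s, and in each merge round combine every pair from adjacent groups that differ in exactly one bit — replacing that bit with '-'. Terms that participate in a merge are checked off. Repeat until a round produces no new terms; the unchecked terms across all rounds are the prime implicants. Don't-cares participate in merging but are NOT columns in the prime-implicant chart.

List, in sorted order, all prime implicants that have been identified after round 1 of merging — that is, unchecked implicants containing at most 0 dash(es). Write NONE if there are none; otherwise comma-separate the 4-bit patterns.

NONE

Round 0: 0000✓ 0100✓ 0101✓ 1000✓ 1010✓ 1011✓ 1100✓ 1111✓
Round 1: -000✓ -100✓ 0-00✓ 010- 1-00✓ 1-11 10-0 101-
Round 2: --00
PIs = {--00, 010-, 1-11, 10-0, 101-}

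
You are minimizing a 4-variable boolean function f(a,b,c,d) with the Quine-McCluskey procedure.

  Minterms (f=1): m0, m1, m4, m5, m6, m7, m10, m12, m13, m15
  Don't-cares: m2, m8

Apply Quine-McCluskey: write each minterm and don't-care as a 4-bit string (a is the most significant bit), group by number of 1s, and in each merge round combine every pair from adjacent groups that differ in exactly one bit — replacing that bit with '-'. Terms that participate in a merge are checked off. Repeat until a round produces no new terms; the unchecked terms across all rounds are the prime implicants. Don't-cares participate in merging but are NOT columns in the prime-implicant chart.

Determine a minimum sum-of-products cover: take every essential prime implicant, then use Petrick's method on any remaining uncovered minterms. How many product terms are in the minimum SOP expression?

size-2^0 implicants → 0000(✓)  0001(✓)  0010(✓)  0100(✓)  0101(✓)  0110(✓)  0111(✓)  1000(✓)  1010(✓)  1100(✓)  1101(✓)  1111(✓)
size-2^1 implicants → -000(✓)  -010(✓)  -100(✓)  -101(✓)  -111(✓)  0-00(✓)  0-01(✓)  0-10(✓)  00-0(✓)  000-(✓)  01-0(✓)  01-1(✓)  010-(✓)  011-(✓)  1-00(✓)  10-0(✓)  11-1(✓)  110-(✓)
size-2^2 implicants → --00  -0-0  -1-1  -10-  0--0  0-0-  01--
Unchecked terms (primes): --00, -0-0, -1-1, -10-, 0--0, 0-0-, 01--
Minterm coverage:
  m0 ⊆ --00,-0-0,0--0,0-0-
  m1 ⊆ 0-0- [E]
  m4 ⊆ --00,-10-,0--0,0-0-,01--
  m5 ⊆ -1-1,-10-,0-0-,01--
  m6 ⊆ 0--0,01--
  m7 ⊆ -1-1,01--
  m10 ⊆ -0-0 [E]
  m12 ⊆ --00,-10-
  m13 ⊆ -1-1,-10-
  m15 ⊆ -1-1 [E]
E = {-0-0, -1-1, 0-0-}
Petrick residual → --00, 0--0
Cover = c'd' + b'd' + bd + a'd' + a'c'  |cover|=5

5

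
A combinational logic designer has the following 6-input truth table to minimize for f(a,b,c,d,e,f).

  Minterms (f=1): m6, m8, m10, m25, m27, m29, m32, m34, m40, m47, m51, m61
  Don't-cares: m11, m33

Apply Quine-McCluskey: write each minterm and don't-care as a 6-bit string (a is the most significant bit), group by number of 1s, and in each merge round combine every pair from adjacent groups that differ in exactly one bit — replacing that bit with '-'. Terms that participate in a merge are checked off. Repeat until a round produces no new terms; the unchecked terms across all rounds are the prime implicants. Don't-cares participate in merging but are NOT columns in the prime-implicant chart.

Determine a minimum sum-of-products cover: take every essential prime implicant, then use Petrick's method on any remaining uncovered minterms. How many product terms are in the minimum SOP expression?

8

Round 0: 000110 001000✓ 001010✓ 001011✓ 011001✓ 011011✓ 011101✓ 100000✓ 100001✓ 100010✓ 101000✓ 101111 110011 111101✓
Round 1: -01000 -11101 0-1011 0010-0 00101- 011-01 0110-1 10-000 1000-0 10000-
PIs = {-01000, -11101, 0-1011, 000110, 0010-0, 00101-, 011-01, 0110-1, 10-000, 1000-0, 10000-, 101111, 110011}
Coverage chart:
  m6: 000110 ←essential
  m8: -01000,0010-0
  m10: 0010-0,00101-
  m25: 011-01,0110-1
  m27: 0-1011,0110-1
  m29: -11101,011-01
  m32: 10-000,1000-0,10000-
  m34: 1000-0 ←essential
  m40: -01000,10-000
  m47: 101111 ←essential
  m51: 110011 ←essential
  m61: -11101 ←essential
Essential: -11101, 000110, 1000-0, 101111, 110011
Petrick residual → -01000, 0010-0, 0110-1
Min cover (8 terms): b'cd'e'f' + bcde'f + a'b'c'def' + a'b'cd'f' + a'bcd'f + ab'c'd'f' + ab'cdef + abc'd'ef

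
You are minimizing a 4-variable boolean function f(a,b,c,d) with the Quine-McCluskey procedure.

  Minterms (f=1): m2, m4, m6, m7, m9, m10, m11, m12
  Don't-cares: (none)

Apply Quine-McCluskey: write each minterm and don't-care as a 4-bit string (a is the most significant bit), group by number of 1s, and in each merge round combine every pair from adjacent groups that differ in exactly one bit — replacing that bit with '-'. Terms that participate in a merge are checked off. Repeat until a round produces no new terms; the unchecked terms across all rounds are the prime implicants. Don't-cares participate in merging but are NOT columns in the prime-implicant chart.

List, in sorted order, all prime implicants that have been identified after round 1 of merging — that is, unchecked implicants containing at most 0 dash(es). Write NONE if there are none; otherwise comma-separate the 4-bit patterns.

NONE

Round 0: 0010✓ 0100✓ 0110✓ 0111✓ 1001✓ 1010✓ 1011✓ 1100✓
Round 1: -010 -100 0-10 01-0 011- 10-1 101-
PIs = {-010, -100, 0-10, 01-0, 011-, 10-1, 101-}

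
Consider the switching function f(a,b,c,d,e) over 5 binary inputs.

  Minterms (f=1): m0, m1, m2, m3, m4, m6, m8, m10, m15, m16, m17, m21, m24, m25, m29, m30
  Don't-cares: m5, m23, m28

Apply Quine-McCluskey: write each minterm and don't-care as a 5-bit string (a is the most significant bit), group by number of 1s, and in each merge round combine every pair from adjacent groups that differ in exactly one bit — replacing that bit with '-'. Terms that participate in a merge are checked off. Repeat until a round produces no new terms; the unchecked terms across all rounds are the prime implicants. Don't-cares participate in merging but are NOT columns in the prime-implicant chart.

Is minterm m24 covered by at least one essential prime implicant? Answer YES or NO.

Round 0: 00000✓ 00001✓ 00010✓ 00011✓ 00100✓ 00101✓ 00110✓ 01000✓ 01010✓ 01111 10000✓ 10001✓ 10101✓ 10111✓ 11000✓ 11001✓ 11100✓ 11101✓ 11110✓
Round 1: -0000✓ -0001✓ -0101✓ -1000✓ 0-000✓ 0-010✓ 00-00✓ 00-01✓ 00-10✓ 000-0✓ 000-1✓ 0000-✓ 0001-✓ 001-0✓ 0010-✓ 010-0✓ 1-000✓ 1-001✓ 1-101✓ 10-01✓ 1000-✓ 101-1 11-00✓ 11-01✓ 1100-✓ 111-0 1110-✓
Round 2: --000 -0-01 -000- 0-0-0 00--0 00-0- 000-- 1--01 1-00- 11-0-
PIs = {--000, -0-01, -000-, 0-0-0, 00--0, 00-0-, 000--, 01111, 1--01, 1-00-, 101-1, 11-0-, 111-0}
Coverage chart:
  m0: --000,-000-,0-0-0,00--0,00-0-,000--
  m1: -0-01,-000-,00-0-,000--
  m2: 0-0-0,00--0,000--
  m3: 000-- ←essential
  m4: 00--0,00-0-
  m6: 00--0 ←essential
  m8: --000,0-0-0
  m10: 0-0-0 ←essential
  m15: 01111 ←essential
  m16: --000,-000-,1-00-
  m17: -0-01,-000-,1--01,1-00-
  m21: -0-01,1--01,101-1
  m24: --000,1-00-,11-0-
  m25: 1--01,1-00-,11-0-
  m29: 1--01,11-0-
  m30: 111-0 ←essential
Essential: 0-0-0, 00--0, 000--, 01111, 111-0

NO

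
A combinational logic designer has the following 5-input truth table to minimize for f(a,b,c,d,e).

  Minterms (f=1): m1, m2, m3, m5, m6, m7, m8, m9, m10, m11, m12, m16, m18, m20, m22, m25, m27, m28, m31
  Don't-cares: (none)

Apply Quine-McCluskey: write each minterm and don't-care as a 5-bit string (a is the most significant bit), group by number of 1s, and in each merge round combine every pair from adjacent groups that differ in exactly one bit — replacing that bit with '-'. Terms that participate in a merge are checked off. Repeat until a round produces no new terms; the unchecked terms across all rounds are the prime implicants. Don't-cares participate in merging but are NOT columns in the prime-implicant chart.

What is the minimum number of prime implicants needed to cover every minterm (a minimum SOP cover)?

7

size-2^0 implicants → 00001(✓)  00010(✓)  00011(✓)  00101(✓)  00110(✓)  00111(✓)  01000(✓)  01001(✓)  01010(✓)  01011(✓)  01100(✓)  10000(✓)  10010(✓)  10100(✓)  10110(✓)  11001(✓)  11011(✓)  11100(✓)  11111(✓)
size-2^1 implicants → -0010(✓)  -0110(✓)  -1001(✓)  -1011(✓)  -1100  0-001(✓)  0-010(✓)  0-011(✓)  00-01(✓)  00-10(✓)  00-11(✓)  000-1(✓)  0001-(✓)  001-1(✓)  0011-(✓)  01-00  010-0(✓)  010-1(✓)  0100-(✓)  0101-(✓)  1-100  10-00(✓)  10-10(✓)  100-0(✓)  101-0(✓)  11-11  110-1(✓)
size-2^2 implicants → -0-10  -10-1  0-0-1  0-01-  00--1  00-1-  010--  10--0
Unchecked terms (primes): -0-10, -10-1, -1100, 0-0-1, 0-01-, 00--1, 00-1-, 01-00, 010--, 1-100, 10--0, 11-11
Minterm coverage:
  m1 ⊆ 0-0-1,00--1
  m2 ⊆ -0-10,0-01-,00-1-
  m3 ⊆ 0-0-1,0-01-,00--1,00-1-
  m5 ⊆ 00--1 [E]
  m6 ⊆ -0-10,00-1-
  m7 ⊆ 00--1,00-1-
  m8 ⊆ 01-00,010--
  m9 ⊆ -10-1,0-0-1,010--
  m10 ⊆ 0-01-,010--
  m11 ⊆ -10-1,0-0-1,0-01-,010--
  m12 ⊆ -1100,01-00
  m16 ⊆ 10--0 [E]
  m18 ⊆ -0-10,10--0
  m20 ⊆ 1-100,10--0
  m22 ⊆ -0-10,10--0
  m25 ⊆ -10-1 [E]
  m27 ⊆ -10-1,11-11
  m28 ⊆ -1100,1-100
  m31 ⊆ 11-11 [E]
E = {-10-1, 00--1, 10--0, 11-11}
Petrick residual → -0-10, -1100, 010--
Cover = b'de' + bc'e + bcd'e' + a'b'e + a'bc' + ab'e' + abde  |cover|=7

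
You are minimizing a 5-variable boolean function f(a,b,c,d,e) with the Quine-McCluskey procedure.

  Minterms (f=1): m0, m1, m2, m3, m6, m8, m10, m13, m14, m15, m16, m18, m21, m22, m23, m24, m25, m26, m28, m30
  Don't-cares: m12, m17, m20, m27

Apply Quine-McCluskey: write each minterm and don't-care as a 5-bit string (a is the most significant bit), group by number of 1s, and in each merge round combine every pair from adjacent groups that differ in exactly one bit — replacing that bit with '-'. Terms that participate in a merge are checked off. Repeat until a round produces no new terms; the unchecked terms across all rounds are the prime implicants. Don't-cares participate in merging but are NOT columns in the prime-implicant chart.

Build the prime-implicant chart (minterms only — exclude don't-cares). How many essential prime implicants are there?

size-2^0 implicants → 00000(✓)  00001(✓)  00010(✓)  00011(✓)  00110(✓)  01000(✓)  01010(✓)  01100(✓)  01101(✓)  01110(✓)  01111(✓)  10000(✓)  10001(✓)  10010(✓)  10100(✓)  10101(✓)  10110(✓)  10111(✓)  11000(✓)  11001(✓)  11010(✓)  11011(✓)  11100(✓)  11110(✓)
size-2^1 implicants → -0000(✓)  -0001(✓)  -0010(✓)  -0110(✓)  -1000(✓)  -1010(✓)  -1100(✓)  -1110(✓)  0-000(✓)  0-010(✓)  0-110(✓)  00-10(✓)  000-0(✓)  000-1(✓)  0000-(✓)  0001-(✓)  01-00(✓)  01-10(✓)  010-0(✓)  011-0(✓)  011-1(✓)  0110-(✓)  0111-(✓)  1-000(✓)  1-001(✓)  1-010(✓)  1-100(✓)  1-110(✓)  10-00(✓)  10-01(✓)  10-10(✓)  100-0(✓)  1000-(✓)  101-0(✓)  101-1(✓)  1010-(✓)  1011-(✓)  11-00(✓)  11-10(✓)  110-0(✓)  110-1(✓)  1100-(✓)  1101-(✓)  111-0(✓)
size-2^2 implicants → --000(✓)  --010(✓)  --110(✓)  -0-10(✓)  -00-0(✓)  -000-  -1-00(✓)  -1-10(✓)  -10-0(✓)  -11-0(✓)  0--10(✓)  0-0-0(✓)  000--  01--0(✓)  011--  1--00(✓)  1--10(✓)  1-0-0(✓)  1-00-  1-1-0(✓)  10--0(✓)  10-0-  101--  11--0(✓)  110--
size-2^3 implicants → ---10  --0-0  -1--0  1---0
Unchecked terms (primes): ---10, --0-0, -000-, -1--0, 000--, 011--, 1---0, 1-00-, 10-0-, 101--, 110--
Minterm coverage:
  m0 ⊆ --0-0,-000-,000--
  m1 ⊆ -000-,000--
  m2 ⊆ ---10,--0-0,000--
  m3 ⊆ 000-- [E]
  m6 ⊆ ---10 [E]
  m8 ⊆ --0-0,-1--0
  m10 ⊆ ---10,--0-0,-1--0
  m13 ⊆ 011-- [E]
  m14 ⊆ ---10,-1--0,011--
  m15 ⊆ 011-- [E]
  m16 ⊆ --0-0,-000-,1---0,1-00-,10-0-
  m18 ⊆ ---10,--0-0,1---0
  m21 ⊆ 10-0-,101--
  m22 ⊆ ---10,1---0,101--
  m23 ⊆ 101-- [E]
  m24 ⊆ --0-0,-1--0,1---0,1-00-,110--
  m25 ⊆ 1-00-,110--
  m26 ⊆ ---10,--0-0,-1--0,1---0,110--
  m28 ⊆ -1--0,1---0
  m30 ⊆ ---10,-1--0,1---0
E = {---10, 000--, 011--, 101--}

4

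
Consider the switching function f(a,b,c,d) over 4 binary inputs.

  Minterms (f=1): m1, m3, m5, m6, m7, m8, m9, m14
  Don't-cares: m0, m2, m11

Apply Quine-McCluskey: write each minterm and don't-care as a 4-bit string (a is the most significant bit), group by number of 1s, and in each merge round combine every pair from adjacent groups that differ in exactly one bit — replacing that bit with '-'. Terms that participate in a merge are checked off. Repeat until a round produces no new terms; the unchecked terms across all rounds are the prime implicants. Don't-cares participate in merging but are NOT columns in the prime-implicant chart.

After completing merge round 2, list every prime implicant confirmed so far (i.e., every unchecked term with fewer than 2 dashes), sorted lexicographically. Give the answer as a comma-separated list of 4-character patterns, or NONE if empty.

[col 0] 0000*, 0001*, 0010*, 0011*, 0101*, 0110*, 0111*, 1000*, 1001*, 1011*, 1110*
[col 1] -000*, -001*, -011*, -110, 0-01*, 0-10*, 0-11*, 00-0*, 00-1*, 000-*, 001-*, 01-1*, 011-*, 10-1*, 100-*
[col 2] -0-1, -00-, 0--1, 0-1-, 00--
Prime implicants: -0-1, -00-, -110, 0--1, 0-1-, 00--

-110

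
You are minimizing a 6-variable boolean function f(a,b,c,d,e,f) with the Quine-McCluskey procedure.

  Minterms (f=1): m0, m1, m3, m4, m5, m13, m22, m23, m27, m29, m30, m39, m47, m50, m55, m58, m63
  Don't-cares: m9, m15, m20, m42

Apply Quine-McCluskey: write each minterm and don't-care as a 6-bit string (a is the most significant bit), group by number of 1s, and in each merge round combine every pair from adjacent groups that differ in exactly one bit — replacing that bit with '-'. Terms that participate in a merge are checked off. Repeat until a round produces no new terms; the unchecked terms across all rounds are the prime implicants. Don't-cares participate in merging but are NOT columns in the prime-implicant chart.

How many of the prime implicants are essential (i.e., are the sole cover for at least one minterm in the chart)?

size-2^0 implicants → 000000(✓)  000001(✓)  000011(✓)  000100(✓)  000101(✓)  001001(✓)  001101(✓)  001111(✓)  010100(✓)  010110(✓)  010111(✓)  011011  011101(✓)  011110(✓)  100111(✓)  101010(✓)  101111(✓)  110010(✓)  110111(✓)  111010(✓)  111111(✓)
size-2^1 implicants → -01111  -10111  0-0100  0-1101  00-001(✓)  00-101(✓)  000-00(✓)  000-01(✓)  0000-1  00000-(✓)  00010-(✓)  001-01(✓)  0011-1  01-110  0101-0  01011-  1-0111(✓)  1-1010  1-1111(✓)  10-111(✓)  11-010  11-111(✓)
size-2^2 implicants → 00--01  000-0-  1--111
Unchecked terms (primes): -01111, -10111, 0-0100, 0-1101, 00--01, 000-0-, 0000-1, 0011-1, 01-110, 0101-0, 01011-, 011011, 1--111, 1-1010, 11-010
Minterm coverage:
  m0 ⊆ 000-0- [E]
  m1 ⊆ 00--01,000-0-,0000-1
  m3 ⊆ 0000-1 [E]
  m4 ⊆ 0-0100,000-0-
  m5 ⊆ 00--01,000-0-
  m13 ⊆ 0-1101,00--01,0011-1
  m22 ⊆ 01-110,0101-0,01011-
  m23 ⊆ -10111,01011-
  m27 ⊆ 011011 [E]
  m29 ⊆ 0-1101 [E]
  m30 ⊆ 01-110 [E]
  m39 ⊆ 1--111 [E]
  m47 ⊆ -01111,1--111
  m50 ⊆ 11-010 [E]
  m55 ⊆ -10111,1--111
  m58 ⊆ 1-1010,11-010
  m63 ⊆ 1--111 [E]
E = {0-1101, 000-0-, 0000-1, 01-110, 011011, 1--111, 11-010}

7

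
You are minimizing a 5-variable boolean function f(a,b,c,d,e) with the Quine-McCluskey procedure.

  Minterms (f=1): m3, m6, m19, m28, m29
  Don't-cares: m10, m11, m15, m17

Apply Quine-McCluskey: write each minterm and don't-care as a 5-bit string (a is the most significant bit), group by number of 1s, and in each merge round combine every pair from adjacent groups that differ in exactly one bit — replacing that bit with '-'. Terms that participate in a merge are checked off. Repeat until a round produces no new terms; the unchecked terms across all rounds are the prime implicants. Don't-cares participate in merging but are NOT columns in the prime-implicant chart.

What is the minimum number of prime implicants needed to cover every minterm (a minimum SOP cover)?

3

Round 0: 00011✓ 00110 01010✓ 01011✓ 01111✓ 10001✓ 10011✓ 11100✓ 11101✓
Round 1: -0011 0-011 01-11 0101- 100-1 1110-
PIs = {-0011, 0-011, 00110, 01-11, 0101-, 100-1, 1110-}
Coverage chart:
  m3: -0011,0-011
  m6: 00110 ←essential
  m19: -0011,100-1
  m28: 1110- ←essential
  m29: 1110- ←essential
Essential: 00110, 1110-
Petrick residual → -0011
Min cover (3 terms): b'c'de + a'b'cde' + abcd'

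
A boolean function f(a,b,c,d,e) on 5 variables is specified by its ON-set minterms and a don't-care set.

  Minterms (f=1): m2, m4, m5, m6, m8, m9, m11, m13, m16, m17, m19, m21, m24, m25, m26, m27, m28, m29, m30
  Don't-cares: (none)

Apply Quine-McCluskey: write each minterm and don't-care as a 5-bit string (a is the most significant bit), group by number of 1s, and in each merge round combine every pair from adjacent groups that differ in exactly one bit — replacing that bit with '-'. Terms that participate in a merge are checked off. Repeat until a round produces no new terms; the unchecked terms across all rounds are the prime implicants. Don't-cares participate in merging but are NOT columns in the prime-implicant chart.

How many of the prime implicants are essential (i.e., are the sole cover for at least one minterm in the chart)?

6

size-2^0 implicants → 00010(✓)  00100(✓)  00101(✓)  00110(✓)  01000(✓)  01001(✓)  01011(✓)  01101(✓)  10000(✓)  10001(✓)  10011(✓)  10101(✓)  11000(✓)  11001(✓)  11010(✓)  11011(✓)  11100(✓)  11101(✓)  11110(✓)
size-2^1 implicants → -0101(✓)  -1000(✓)  -1001(✓)  -1011(✓)  -1101(✓)  0-101(✓)  00-10  001-0  0010-  01-01(✓)  010-1(✓)  0100-(✓)  1-000(✓)  1-001(✓)  1-011(✓)  1-101(✓)  10-01(✓)  100-1(✓)  1000-(✓)  11-00(✓)  11-01(✓)  11-10(✓)  110-0(✓)  110-1(✓)  1100-(✓)  1101-(✓)  111-0(✓)  1110-(✓)
size-2^2 implicants → --101  -1-01  -10-1  -100-  1--01  1-0-1  1-00-  11--0  11-0-  110--
Unchecked terms (primes): --101, -1-01, -10-1, -100-, 00-10, 001-0, 0010-, 1--01, 1-0-1, 1-00-, 11--0, 11-0-, 110--
Minterm coverage:
  m2 ⊆ 00-10 [E]
  m4 ⊆ 001-0,0010-
  m5 ⊆ --101,0010-
  m6 ⊆ 00-10,001-0
  m8 ⊆ -100- [E]
  m9 ⊆ -1-01,-10-1,-100-
  m11 ⊆ -10-1 [E]
  m13 ⊆ --101,-1-01
  m16 ⊆ 1-00- [E]
  m17 ⊆ 1--01,1-0-1,1-00-
  m19 ⊆ 1-0-1 [E]
  m21 ⊆ --101,1--01
  m24 ⊆ -100-,1-00-,11--0,11-0-,110--
  m25 ⊆ -1-01,-10-1,-100-,1--01,1-0-1,1-00-,11-0-,110--
  m26 ⊆ 11--0,110--
  m27 ⊆ -10-1,1-0-1,110--
  m28 ⊆ 11--0,11-0-
  m29 ⊆ --101,-1-01,1--01,11-0-
  m30 ⊆ 11--0 [E]
E = {-10-1, -100-, 00-10, 1-0-1, 1-00-, 11--0}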